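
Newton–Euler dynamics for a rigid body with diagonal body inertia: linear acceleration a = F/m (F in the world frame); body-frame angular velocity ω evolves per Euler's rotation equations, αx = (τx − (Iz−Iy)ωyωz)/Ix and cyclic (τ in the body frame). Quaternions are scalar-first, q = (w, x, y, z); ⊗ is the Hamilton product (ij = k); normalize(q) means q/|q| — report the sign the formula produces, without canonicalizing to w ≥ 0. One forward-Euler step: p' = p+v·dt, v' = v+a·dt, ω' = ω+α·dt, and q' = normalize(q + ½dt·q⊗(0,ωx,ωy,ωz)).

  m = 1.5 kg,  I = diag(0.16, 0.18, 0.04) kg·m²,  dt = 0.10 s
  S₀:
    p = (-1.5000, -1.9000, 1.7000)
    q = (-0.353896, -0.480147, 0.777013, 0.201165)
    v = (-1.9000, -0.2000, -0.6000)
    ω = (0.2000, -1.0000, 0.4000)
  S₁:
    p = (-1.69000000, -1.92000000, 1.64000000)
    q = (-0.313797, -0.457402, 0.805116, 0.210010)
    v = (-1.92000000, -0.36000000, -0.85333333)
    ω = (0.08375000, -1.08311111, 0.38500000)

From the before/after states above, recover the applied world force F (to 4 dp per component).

F = (-0.3000, -2.4000, -3.8000)

velocity change Δv = (-0.02000000, -0.16000000, -0.25333333)
F = m·Δv/dt = (-0.3000, -2.4000, -3.8000)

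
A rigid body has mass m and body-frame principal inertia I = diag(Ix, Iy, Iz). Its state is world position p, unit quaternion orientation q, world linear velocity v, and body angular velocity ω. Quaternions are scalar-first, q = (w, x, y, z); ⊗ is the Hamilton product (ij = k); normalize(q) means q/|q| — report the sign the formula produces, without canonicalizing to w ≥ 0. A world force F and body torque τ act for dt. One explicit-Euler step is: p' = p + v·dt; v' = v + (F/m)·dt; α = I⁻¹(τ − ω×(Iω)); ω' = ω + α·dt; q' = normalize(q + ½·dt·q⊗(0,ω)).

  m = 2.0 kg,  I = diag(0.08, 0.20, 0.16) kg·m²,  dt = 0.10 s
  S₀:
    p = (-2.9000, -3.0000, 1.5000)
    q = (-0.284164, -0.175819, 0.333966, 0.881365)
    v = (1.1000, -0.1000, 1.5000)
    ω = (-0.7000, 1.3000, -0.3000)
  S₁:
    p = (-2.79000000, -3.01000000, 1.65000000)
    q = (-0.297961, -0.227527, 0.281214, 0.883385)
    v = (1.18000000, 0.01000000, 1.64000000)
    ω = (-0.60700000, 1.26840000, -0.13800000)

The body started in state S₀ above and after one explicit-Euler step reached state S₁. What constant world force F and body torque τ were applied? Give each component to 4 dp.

Δv = v₁−v₀ = (0.08000000, 0.11000000, 0.14000000)
applied force F = (1.6000, 2.2000, 2.8000)
Δω = ω₁−ω₀ = (0.09300000, -0.03160000, 0.16200000)
ω₀×(Iω₀) = (0.0156, -0.0168, -0.1092)
τ = I·(Δω/dt) + ω₀×(Iω₀) = (0.0900, -0.0800, 0.1500)

F = (1.6000, 2.2000, 2.8000)
τ = (0.0900, -0.0800, 0.1500)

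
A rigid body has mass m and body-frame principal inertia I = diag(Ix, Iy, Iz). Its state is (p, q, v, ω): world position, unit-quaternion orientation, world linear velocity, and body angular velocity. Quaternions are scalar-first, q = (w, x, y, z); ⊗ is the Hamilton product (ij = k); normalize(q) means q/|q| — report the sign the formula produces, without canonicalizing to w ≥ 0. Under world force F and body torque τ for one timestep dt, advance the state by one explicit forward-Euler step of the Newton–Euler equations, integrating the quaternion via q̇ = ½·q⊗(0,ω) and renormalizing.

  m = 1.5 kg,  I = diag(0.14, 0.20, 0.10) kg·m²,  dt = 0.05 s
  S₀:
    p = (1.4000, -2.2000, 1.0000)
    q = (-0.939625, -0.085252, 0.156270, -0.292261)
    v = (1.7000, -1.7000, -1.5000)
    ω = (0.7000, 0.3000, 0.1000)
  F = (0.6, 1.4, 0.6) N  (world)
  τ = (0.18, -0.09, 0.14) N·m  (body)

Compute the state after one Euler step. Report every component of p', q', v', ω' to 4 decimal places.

p' = (1.4850, -2.2850, 0.9250)
q' = (-0.9384, -0.0991, 0.1443, -0.2979)
v' = (1.7200, -1.6533, -1.4800)
ω' = (0.7654, 0.2768, 0.1637)

a = F/m = (0.4000, 0.9333, 0.4000)
p' = p + v·dt = (1.4850, -2.2850, 0.9250)
v' = v + a·dt = (1.7200, -1.6533, -1.4800)
(τ − ω×Iω)/I = (1.3071, -0.4640, 1.2740)
ω' = ω + α·dt = (0.7654, 0.2768, 0.1637)
Hamilton product q⊗(0,ω) = (0.0420215, -0.5544322, -0.4779450, -0.2289271)
updated quaternion q' = (-0.9384, -0.0991, 0.1443, -0.2979)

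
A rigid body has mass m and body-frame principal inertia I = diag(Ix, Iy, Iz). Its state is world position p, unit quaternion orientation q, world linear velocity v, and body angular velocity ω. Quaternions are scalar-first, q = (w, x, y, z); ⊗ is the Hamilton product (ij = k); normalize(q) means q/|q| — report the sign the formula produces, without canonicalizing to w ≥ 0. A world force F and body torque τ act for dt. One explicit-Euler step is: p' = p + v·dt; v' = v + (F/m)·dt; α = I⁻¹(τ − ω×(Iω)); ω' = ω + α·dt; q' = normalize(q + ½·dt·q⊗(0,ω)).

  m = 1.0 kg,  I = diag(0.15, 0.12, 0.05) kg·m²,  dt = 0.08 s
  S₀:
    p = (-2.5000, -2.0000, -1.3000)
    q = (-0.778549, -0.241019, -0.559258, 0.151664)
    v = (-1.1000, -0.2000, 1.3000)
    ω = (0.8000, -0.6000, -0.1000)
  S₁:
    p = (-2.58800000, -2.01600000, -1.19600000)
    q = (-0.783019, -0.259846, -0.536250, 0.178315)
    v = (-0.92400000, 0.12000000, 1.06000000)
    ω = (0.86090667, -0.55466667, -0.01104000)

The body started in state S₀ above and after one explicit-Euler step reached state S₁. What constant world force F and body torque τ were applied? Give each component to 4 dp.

F = (2.2000, 4.0000, -3.0000)
τ = (0.1100, 0.0600, 0.0700)

ω₁ − ω₀ = (0.06090667, 0.04533333, 0.08896000)
precession coupling = (-0.0042, -0.0080, 0.0144)
applied torque τ = (0.1100, 0.0600, 0.0700)
velocity change Δv = (0.17600000, 0.32000000, -0.24000000)
applied force F = (2.2000, 4.0000, -3.0000)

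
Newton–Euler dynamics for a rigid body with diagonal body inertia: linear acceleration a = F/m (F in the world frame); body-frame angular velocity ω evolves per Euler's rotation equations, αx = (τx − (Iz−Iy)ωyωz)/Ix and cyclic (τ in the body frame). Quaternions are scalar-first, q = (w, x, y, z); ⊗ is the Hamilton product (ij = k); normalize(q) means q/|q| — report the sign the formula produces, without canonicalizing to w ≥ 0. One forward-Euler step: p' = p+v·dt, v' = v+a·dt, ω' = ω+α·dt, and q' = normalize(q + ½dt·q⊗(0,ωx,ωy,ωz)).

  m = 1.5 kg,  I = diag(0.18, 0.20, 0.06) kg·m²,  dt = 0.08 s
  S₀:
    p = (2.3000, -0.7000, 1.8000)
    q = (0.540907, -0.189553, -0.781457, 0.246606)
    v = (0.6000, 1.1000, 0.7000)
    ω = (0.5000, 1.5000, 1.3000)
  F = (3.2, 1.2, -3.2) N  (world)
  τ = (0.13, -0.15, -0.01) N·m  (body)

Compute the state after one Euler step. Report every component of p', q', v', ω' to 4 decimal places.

p' = (2.3480, -0.6120, 1.8560)
q' = (0.5768, -0.2334, -0.7318, 0.2781)
v' = (0.7707, 1.1640, 0.5293)
ω' = (0.6791, 1.4088, 1.2667)

p' = p + v·dt = (2.3480, -0.6120, 1.8560)
v + (F/m)dt = (0.7707, 1.1640, 0.5293)
(τ − ω×Iω)/I = (2.2389, -1.1400, -0.4167)
new body rate ω' = (0.6791, 1.4088, 1.2667)
q⊗(0,ω) = (0.9463742, -1.1153496, 1.1810824, 0.8095781)
q' = normalize(q + ½dt·q⊗(0,ω)) = (0.5768, -0.2334, -0.7318, 0.2781)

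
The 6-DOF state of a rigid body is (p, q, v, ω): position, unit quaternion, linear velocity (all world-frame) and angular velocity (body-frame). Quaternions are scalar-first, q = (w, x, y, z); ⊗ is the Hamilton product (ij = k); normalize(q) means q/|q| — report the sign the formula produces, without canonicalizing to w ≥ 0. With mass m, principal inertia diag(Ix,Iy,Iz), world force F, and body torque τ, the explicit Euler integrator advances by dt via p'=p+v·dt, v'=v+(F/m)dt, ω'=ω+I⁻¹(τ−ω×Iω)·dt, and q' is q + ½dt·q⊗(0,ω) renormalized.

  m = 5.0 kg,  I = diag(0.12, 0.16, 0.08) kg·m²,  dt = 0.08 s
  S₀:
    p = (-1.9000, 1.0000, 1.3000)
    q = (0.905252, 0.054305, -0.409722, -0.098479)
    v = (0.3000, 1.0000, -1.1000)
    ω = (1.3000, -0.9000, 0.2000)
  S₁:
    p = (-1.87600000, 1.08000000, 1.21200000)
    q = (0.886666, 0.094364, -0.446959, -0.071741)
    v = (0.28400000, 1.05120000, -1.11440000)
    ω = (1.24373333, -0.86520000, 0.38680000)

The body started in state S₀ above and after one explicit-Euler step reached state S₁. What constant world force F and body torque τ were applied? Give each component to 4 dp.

F = (-1.0000, 3.2000, -0.9000)
τ = (-0.0700, 0.0800, 0.1400)

velocity change Δv = (-0.01600000, 0.05120000, -0.01440000)
F = m·Δv/dt = (-1.0000, 3.2000, -0.9000)
Δω = ω₁−ω₀ = (-0.05626667, 0.03480000, 0.18680000)
ω₀×(Iω₀) = (0.0144, 0.0104, -0.0468)
τ = I·(Δω/dt) + ω₀×(Iω₀) = (-0.0700, 0.0800, 0.1400)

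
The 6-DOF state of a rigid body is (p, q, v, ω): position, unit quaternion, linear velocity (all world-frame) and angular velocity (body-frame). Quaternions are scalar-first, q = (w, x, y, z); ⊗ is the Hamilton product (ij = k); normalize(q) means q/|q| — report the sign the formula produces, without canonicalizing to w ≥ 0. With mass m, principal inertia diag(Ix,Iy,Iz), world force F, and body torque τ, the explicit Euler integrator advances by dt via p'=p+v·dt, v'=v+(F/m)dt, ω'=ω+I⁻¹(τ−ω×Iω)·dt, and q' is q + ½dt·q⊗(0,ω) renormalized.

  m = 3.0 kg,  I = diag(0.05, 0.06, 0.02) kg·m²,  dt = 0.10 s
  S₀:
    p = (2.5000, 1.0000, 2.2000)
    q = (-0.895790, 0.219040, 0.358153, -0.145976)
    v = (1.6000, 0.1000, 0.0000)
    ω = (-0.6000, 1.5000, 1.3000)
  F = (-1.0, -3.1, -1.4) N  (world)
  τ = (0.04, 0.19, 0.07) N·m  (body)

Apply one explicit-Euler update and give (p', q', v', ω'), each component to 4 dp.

p' = (2.6600, 1.0100, 2.2000)
q' = (-0.9018, 0.2786, 0.2796, -0.1761)
v' = (1.5667, -0.0033, -0.0467)
ω' = (-0.3640, 1.8557, 1.6950)

a = F/m = (-0.3333, -1.0333, -0.4667)
p' = p + v·dt = (2.6600, 1.0100, 2.2000)
v + (F/m)dt = (1.5667, -0.0033, -0.0467)
precession coupling ω×(Iω) = (-0.0780, -0.0234, -0.0090)
α = I⁻¹(τ − ω×Iω) = (2.3600, 3.5567, 3.9500)
new body rate ω' = (-0.3640, 1.8557, 1.6950)
q⊗(0,ω) = (-0.2160367, 1.2220369, -1.5408514, -0.6210752)
q' = normalize(q + ½dt·q⊗(0,ω)) = (-0.9018, 0.2786, 0.2796, -0.1761)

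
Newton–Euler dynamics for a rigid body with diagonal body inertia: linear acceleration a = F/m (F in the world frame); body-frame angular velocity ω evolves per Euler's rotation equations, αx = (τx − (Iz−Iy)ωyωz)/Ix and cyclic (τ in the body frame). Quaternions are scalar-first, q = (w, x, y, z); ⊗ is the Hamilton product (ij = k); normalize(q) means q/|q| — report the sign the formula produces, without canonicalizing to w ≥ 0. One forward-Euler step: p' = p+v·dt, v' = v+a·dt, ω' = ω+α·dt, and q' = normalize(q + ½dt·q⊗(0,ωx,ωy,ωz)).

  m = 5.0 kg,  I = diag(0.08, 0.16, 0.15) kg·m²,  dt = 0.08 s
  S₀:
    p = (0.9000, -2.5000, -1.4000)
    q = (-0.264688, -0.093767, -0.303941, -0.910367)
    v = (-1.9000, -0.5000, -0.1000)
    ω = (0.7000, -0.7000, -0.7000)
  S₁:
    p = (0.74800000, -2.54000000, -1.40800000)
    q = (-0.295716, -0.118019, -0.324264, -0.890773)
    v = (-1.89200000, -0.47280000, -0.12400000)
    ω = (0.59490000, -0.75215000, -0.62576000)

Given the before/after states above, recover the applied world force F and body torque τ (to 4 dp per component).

F = (0.5000, 1.7000, -1.5000)
τ = (-0.1100, -0.0700, 0.1000)

Δv = v₁−v₀ = (0.00800000, 0.02720000, -0.02400000)
F = m·Δv/dt = (0.5000, 1.7000, -1.5000)
Δω = ω₁−ω₀ = (-0.10510000, -0.05215000, 0.07424000)
gyro term ω₀×Iω₀ = (-0.0049, 0.0343, -0.0392)
I·α + gyro = (-0.1100, -0.0700, 0.1000)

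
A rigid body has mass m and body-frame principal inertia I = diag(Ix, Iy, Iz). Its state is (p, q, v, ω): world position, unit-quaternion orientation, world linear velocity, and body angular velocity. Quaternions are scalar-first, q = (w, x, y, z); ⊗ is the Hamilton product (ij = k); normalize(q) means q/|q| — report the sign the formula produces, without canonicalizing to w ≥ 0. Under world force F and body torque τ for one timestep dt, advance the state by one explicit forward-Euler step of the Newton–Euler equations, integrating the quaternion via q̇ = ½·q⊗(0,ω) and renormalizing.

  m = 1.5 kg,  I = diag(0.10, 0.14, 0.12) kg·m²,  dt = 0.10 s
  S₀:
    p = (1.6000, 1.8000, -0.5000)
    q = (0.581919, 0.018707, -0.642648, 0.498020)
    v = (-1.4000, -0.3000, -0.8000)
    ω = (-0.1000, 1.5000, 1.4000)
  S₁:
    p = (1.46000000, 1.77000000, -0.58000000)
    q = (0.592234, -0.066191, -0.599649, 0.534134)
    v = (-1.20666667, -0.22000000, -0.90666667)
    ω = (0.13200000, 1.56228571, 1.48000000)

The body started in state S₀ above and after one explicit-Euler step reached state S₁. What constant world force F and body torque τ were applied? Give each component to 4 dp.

rate change Δω = (0.23200000, 0.06228571, 0.08000000)
precession coupling = (-0.0420, 0.0028, -0.0060)
applied torque τ = (0.1900, 0.0900, 0.0900)
velocity change Δv = (0.19333333, 0.08000000, -0.10666667)
F = m·Δv/dt = (2.9000, 1.2000, -1.6000)

F = (2.9000, 1.2000, -1.6000)
τ = (0.1900, 0.0900, 0.0900)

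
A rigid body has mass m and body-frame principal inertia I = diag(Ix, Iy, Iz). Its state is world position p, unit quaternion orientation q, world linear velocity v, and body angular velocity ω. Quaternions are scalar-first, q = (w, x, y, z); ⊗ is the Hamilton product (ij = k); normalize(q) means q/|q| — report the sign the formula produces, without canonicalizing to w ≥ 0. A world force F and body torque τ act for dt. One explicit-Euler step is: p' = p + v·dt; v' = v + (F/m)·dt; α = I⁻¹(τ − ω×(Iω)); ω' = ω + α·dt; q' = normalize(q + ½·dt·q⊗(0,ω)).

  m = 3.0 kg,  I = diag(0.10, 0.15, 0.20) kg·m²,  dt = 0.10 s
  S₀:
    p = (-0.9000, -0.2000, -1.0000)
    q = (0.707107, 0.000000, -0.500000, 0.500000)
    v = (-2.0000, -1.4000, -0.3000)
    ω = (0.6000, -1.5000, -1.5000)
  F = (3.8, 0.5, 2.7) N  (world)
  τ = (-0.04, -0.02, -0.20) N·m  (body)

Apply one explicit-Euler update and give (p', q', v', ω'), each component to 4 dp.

p' = (-1.1000, -0.3400, -1.0300)
q' = (0.7028, 0.0956, -0.5348, 0.4592)
v' = (-1.8733, -1.3833, -0.2100)
ω' = (0.4475, -1.5733, -1.5775)

ω×(Iω) gyroscopic = (0.1125, 0.0900, -0.0450)
α = I⁻¹(τ − ω×Iω) = (-1.5250, -0.7333, -0.7750)
ω' = ω + α·dt = (0.4475, -1.5733, -1.5775)
2q̇ = q⊗(0,ω) = (0.0000000, 1.9242642, -0.7606605, -0.7606605)
q' = normalize(q + ½dt·q⊗(0,ω)) = (0.7028, 0.0956, -0.5348, 0.4592)
p + v·dt = (-1.1000, -0.3400, -1.0300)
v + (F/m)dt = (-1.8733, -1.3833, -0.2100)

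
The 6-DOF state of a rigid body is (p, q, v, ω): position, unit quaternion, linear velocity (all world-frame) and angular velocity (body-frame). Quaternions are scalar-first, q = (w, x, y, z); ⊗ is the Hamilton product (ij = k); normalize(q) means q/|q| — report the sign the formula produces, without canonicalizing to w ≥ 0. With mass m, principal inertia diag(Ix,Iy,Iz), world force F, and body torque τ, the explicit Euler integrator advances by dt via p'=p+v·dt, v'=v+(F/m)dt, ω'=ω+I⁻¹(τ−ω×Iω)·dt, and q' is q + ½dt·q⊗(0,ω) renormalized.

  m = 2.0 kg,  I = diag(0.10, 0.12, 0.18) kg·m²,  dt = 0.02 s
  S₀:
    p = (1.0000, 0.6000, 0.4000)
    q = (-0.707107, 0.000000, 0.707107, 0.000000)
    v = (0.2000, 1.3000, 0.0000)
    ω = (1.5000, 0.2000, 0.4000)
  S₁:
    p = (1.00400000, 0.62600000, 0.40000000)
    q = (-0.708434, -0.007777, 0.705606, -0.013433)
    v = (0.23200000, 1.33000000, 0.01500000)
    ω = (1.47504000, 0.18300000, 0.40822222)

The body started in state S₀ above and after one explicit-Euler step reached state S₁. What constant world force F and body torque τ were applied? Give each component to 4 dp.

F = (3.2000, 3.0000, 1.5000)
τ = (-0.1200, -0.1500, 0.0800)

v₁ − v₀ = (0.03200000, 0.03000000, 0.01500000)
F = m·Δv/dt = (3.2000, 3.0000, 1.5000)
Δω = ω₁−ω₀ = (-0.02496000, -0.01700000, 0.00822222)
ω₀×(Iω₀) = (0.0048, -0.0480, 0.0060)
I·α + gyro = (-0.1200, -0.1500, 0.0800)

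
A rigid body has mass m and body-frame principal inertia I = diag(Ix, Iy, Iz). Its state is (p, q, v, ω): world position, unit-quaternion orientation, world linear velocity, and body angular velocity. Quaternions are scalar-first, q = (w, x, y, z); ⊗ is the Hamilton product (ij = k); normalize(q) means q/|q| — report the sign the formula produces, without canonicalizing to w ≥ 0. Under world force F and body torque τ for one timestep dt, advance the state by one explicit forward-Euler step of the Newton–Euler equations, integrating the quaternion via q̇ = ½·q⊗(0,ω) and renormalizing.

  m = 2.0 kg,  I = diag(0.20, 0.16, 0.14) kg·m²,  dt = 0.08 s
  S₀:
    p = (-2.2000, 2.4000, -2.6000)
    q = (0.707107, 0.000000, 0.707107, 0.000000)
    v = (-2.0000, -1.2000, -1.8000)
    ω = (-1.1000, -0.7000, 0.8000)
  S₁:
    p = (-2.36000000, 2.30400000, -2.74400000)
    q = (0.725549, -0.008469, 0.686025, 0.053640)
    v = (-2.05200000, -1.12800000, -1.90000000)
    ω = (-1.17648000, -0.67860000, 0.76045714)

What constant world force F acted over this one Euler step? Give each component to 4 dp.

v₁ − v₀ = (-0.05200000, 0.07200000, -0.10000000)
m·(v₁−v₀)/dt = (-1.3000, 1.8000, -2.5000)

F = (-1.3000, 1.8000, -2.5000)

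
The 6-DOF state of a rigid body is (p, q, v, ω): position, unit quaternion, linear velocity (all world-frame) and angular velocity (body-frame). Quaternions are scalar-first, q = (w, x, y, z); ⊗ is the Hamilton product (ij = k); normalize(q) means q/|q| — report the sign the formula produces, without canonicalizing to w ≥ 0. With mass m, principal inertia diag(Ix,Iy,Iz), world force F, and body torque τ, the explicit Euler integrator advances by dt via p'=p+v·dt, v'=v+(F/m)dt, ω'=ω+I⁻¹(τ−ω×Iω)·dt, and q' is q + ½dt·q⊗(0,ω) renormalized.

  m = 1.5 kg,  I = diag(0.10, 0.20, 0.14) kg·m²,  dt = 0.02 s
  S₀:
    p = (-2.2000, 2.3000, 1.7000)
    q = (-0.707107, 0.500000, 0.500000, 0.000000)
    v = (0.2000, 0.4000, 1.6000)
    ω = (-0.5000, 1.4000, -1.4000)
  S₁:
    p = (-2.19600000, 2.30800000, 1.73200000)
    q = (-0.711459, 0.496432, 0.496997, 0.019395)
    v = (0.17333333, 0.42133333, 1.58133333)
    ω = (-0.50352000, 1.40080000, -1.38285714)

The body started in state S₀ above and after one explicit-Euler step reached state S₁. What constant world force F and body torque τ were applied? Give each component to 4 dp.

ω₁ − ω₀ = (-0.00352000, 0.00080000, 0.01714286)
gyro term ω₀×Iω₀ = (0.1176, -0.0280, -0.0700)
I·α + gyro = (0.1000, -0.0200, 0.0500)
Δv = v₁−v₀ = (-0.02666667, 0.02133333, -0.01866667)
applied force F = (-2.0000, 1.6000, -1.4000)

F = (-2.0000, 1.6000, -1.4000)
τ = (0.1000, -0.0200, 0.0500)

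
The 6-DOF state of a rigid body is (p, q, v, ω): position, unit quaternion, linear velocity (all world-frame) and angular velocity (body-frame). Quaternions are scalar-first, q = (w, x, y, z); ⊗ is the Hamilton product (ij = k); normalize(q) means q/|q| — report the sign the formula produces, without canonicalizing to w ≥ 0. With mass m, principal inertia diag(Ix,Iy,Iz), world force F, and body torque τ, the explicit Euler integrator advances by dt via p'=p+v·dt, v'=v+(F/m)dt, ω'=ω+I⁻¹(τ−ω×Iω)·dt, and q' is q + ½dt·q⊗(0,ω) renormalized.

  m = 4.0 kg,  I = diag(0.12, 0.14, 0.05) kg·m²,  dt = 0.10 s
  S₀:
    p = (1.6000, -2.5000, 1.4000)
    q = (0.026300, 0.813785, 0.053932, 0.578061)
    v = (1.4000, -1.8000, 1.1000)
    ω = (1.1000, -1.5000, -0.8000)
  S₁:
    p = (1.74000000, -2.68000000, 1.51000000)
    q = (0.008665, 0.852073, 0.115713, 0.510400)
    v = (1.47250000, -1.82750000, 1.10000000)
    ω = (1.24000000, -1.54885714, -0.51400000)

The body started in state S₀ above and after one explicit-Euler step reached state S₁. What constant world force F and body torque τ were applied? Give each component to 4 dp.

F = (2.9000, -1.1000, 0.0000)
τ = (0.0600, -0.1300, 0.1100)

velocity change Δv = (0.07250000, -0.02750000, 0.00000000)
m·(v₁−v₀)/dt = (2.9000, -1.1000, 0.0000)
ω₁ − ω₀ = (0.14000000, -0.04885714, 0.28600000)
ω₀×(Iω₀) = (-0.1080, -0.0616, -0.0330)
τ = I·(Δω/dt) + ω₀×(Iω₀) = (0.0600, -0.1300, 0.1100)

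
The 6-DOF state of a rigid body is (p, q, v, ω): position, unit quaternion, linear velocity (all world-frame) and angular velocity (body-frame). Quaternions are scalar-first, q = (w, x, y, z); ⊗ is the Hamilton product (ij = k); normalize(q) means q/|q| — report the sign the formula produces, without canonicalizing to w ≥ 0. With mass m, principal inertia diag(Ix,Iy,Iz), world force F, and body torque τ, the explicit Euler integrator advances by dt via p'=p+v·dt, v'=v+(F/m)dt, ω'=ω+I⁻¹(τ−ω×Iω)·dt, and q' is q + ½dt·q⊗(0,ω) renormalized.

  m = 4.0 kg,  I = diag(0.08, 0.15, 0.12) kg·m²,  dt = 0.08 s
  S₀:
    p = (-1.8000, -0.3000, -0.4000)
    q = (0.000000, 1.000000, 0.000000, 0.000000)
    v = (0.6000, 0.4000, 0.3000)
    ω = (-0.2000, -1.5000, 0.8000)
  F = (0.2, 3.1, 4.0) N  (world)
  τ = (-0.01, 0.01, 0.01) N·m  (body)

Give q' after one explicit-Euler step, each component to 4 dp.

Hamilton product q⊗(0,ω) = (0.2000000, 0.0000000, -0.8000000, -1.5000000)
updated quaternion q' = (0.0080, 0.9977, -0.0319, -0.0599)

q' = (0.0080, 0.9977, -0.0319, -0.0599)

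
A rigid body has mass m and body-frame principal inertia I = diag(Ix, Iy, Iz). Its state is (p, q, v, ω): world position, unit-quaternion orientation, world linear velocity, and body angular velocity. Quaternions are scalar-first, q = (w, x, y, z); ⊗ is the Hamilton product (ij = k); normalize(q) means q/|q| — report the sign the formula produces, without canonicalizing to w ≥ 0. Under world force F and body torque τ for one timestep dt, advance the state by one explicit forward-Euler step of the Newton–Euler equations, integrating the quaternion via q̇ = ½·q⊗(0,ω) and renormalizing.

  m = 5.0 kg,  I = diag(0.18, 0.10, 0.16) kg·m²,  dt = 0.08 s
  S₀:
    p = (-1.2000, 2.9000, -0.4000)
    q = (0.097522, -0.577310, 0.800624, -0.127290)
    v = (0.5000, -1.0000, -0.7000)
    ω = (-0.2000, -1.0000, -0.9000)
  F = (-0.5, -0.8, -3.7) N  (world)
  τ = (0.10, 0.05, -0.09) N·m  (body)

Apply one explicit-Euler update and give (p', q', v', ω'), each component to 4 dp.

p' = p + v·dt = (-1.1600, 2.8200, -0.4560)
v' = v + a·dt = (0.4920, -1.0128, -0.7592)
gyro term ω×Iω = (0.0540, 0.0036, -0.0160)
angular accel α = (0.2556, 0.4640, -0.4625)
new body rate ω' = (-0.1796, -0.9629, -0.9370)
2q̇ = q⊗(0,ω) = (0.5706010, -0.8673560, -0.5916430, 0.6496650)
updated quaternion q' = (0.1202, -0.6111, 0.7758, -0.1012)

p' = (-1.1600, 2.8200, -0.4560)
q' = (0.1202, -0.6111, 0.7758, -0.1012)
v' = (0.4920, -1.0128, -0.7592)
ω' = (-0.1796, -0.9629, -0.9370)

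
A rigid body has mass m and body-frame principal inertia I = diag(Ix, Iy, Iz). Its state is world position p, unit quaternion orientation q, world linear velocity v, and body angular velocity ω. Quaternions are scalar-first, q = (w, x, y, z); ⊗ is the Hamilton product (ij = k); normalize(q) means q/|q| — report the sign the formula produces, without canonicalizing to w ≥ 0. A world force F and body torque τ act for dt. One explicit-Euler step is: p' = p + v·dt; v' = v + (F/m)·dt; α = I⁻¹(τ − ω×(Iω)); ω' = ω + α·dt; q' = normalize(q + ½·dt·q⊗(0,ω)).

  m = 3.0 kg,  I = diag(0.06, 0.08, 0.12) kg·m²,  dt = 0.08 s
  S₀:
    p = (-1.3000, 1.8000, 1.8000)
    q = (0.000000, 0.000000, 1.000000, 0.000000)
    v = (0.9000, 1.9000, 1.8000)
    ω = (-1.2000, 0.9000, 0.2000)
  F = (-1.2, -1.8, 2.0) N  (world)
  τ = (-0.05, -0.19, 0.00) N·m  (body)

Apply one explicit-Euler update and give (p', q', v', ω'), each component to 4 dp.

(τ − ω×Iω)/I = (-0.9533, -2.5550, 0.1800)
ω' = ω + α·dt = (-1.2763, 0.6956, 0.2144)
2q̇ = q⊗(0,ω) = (-0.9000000, 0.2000000, 0.0000000, 1.2000000)
q + ½dt·q⊗(0,ω), renormalized = (-0.0359, 0.0080, 0.9982, 0.0479)
p' = p + v·dt = (-1.2280, 1.9520, 1.9440)
new velocity v' = (0.8680, 1.8520, 1.8533)

p' = (-1.2280, 1.9520, 1.9440)
q' = (-0.0359, 0.0080, 0.9982, 0.0479)
v' = (0.8680, 1.8520, 1.8533)
ω' = (-1.2763, 0.6956, 0.2144)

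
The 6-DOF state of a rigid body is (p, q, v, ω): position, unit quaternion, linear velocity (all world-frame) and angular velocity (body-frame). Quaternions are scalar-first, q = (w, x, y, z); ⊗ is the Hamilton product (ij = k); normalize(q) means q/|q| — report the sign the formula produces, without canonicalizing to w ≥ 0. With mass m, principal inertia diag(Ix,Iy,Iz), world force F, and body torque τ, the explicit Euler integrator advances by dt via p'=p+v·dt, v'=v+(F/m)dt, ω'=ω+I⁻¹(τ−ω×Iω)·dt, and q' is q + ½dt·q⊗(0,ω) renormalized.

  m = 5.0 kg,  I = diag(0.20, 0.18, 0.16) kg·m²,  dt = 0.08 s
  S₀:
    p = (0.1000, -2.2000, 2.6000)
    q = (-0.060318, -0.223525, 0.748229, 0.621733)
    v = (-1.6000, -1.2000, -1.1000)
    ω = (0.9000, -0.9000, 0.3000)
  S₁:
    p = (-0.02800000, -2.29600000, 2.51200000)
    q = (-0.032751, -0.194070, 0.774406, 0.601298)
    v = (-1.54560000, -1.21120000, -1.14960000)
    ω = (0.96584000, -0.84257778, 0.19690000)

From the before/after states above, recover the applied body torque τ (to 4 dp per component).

Δω = ω₁−ω₀ = (0.06584000, 0.05742222, -0.10310000)
precession coupling = (0.0054, 0.0108, 0.0162)
applied torque τ = (0.1700, 0.1400, -0.1900)

τ = (0.1700, 0.1400, -0.1900)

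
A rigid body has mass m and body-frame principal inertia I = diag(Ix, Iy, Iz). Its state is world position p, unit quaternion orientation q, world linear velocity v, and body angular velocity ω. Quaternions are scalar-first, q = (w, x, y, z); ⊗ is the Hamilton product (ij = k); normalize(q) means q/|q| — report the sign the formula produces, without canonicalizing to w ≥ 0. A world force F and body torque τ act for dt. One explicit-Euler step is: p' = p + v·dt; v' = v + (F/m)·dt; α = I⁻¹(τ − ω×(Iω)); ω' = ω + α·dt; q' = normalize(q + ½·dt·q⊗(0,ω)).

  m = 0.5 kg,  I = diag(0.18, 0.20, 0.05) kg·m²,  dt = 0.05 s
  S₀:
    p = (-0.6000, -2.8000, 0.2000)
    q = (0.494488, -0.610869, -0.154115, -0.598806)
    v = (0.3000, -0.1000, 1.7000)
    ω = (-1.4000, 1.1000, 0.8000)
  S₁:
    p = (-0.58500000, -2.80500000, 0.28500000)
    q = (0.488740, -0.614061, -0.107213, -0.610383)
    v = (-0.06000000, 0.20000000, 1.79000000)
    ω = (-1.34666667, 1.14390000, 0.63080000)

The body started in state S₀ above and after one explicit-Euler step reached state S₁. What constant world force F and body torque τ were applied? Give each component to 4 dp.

velocity change Δv = (-0.36000000, 0.30000000, 0.09000000)
m·(v₁−v₀)/dt = (-3.6000, 3.0000, 0.9000)
ω₁ − ω₀ = (0.05333333, 0.04390000, -0.16920000)
I·α + gyro = (0.0600, 0.0300, -0.2000)

F = (-3.6000, 3.0000, 0.9000)
τ = (0.0600, 0.0300, -0.2000)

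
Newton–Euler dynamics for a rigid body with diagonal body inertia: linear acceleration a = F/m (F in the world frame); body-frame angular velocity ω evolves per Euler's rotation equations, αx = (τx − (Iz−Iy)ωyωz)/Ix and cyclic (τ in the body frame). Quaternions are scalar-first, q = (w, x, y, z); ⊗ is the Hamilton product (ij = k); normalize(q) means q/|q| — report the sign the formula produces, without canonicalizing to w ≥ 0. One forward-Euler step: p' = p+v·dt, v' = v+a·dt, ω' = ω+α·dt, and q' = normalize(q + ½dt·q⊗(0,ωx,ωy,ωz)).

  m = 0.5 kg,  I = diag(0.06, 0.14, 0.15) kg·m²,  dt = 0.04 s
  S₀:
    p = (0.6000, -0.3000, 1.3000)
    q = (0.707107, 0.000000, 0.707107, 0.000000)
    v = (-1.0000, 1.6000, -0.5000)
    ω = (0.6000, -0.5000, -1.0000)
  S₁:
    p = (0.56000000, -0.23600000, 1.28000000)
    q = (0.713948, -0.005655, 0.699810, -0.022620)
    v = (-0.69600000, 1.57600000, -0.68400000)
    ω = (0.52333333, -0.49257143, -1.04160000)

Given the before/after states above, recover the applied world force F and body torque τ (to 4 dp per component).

velocity change Δv = (0.30400000, -0.02400000, -0.18400000)
F = m·Δv/dt = (3.8000, -0.3000, -2.3000)
ω₁ − ω₀ = (-0.07666667, 0.00742857, -0.04160000)
gyro term ω₀×Iω₀ = (0.0050, 0.0540, -0.0240)
I·α + gyro = (-0.1100, 0.0800, -0.1800)

F = (3.8000, -0.3000, -2.3000)
τ = (-0.1100, 0.0800, -0.1800)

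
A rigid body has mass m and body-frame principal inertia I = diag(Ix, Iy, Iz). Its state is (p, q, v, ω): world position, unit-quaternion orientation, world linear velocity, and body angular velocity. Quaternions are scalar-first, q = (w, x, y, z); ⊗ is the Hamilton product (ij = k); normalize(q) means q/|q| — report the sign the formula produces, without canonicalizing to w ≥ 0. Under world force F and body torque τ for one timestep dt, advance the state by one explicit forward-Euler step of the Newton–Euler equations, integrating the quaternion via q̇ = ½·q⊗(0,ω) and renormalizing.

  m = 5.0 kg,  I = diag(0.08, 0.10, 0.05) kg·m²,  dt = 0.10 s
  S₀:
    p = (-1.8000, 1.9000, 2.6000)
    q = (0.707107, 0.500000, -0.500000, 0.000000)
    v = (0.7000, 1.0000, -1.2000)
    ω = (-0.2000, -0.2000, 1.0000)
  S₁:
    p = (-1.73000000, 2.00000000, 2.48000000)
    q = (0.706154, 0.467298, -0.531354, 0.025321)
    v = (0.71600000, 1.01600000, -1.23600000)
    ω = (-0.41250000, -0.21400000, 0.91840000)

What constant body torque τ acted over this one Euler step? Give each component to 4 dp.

rate change Δω = (-0.21250000, -0.01400000, -0.08160000)
applied torque τ = (-0.1600, -0.0200, -0.0400)

τ = (-0.1600, -0.0200, -0.0400)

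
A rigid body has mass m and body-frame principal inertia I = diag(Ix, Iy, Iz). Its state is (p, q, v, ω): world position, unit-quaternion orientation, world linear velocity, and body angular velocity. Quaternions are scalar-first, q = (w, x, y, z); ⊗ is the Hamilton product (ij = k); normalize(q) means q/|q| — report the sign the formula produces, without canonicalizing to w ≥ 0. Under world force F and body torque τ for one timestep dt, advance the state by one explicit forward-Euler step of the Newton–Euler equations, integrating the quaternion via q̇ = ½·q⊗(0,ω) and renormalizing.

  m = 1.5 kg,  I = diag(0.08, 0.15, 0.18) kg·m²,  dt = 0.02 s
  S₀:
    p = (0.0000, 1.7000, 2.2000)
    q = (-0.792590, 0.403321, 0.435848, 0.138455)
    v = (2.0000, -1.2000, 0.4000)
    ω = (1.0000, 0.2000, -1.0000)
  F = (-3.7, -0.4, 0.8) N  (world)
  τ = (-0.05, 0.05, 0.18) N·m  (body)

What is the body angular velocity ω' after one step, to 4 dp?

α = I⁻¹(τ − ω×Iω) = (-0.5500, -0.3333, 0.9222)
new body rate ω' = (0.9890, 0.1933, -0.9816)

ω' = (0.9890, 0.1933, -0.9816)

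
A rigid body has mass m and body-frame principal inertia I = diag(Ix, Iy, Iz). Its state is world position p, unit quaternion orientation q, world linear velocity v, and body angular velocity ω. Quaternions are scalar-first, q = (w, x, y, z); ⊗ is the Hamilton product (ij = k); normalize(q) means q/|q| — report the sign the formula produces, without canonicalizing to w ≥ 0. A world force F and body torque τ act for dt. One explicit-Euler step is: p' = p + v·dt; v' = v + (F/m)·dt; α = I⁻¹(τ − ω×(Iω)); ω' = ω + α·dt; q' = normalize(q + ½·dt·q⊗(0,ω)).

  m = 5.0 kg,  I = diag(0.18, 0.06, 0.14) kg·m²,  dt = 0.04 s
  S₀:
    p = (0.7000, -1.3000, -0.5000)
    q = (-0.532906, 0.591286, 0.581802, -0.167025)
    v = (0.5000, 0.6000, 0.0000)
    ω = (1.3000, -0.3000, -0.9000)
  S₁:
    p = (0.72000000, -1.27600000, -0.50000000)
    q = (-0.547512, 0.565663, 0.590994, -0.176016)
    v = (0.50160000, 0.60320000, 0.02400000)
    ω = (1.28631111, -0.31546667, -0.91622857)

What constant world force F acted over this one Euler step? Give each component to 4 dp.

Δv = v₁−v₀ = (0.00160000, 0.00320000, 0.02400000)
applied force F = (0.2000, 0.4000, 3.0000)

F = (0.2000, 0.4000, 3.0000)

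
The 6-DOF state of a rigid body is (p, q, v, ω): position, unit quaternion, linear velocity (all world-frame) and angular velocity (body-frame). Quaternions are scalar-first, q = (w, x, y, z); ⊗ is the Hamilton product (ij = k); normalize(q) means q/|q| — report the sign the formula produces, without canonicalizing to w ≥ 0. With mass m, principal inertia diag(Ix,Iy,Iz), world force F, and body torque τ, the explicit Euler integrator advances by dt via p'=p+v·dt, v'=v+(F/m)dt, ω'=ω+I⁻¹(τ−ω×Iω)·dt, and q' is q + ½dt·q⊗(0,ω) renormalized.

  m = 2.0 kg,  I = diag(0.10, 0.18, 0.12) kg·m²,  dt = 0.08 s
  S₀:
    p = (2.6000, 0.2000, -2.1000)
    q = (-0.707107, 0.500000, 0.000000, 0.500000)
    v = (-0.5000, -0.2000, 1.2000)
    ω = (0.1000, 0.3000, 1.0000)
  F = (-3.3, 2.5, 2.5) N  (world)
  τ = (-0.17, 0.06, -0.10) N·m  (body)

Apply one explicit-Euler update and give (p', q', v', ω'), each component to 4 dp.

p' = (2.5600, 0.1840, -2.0040)
q' = (-0.7285, 0.4907, -0.0265, 0.4773)
v' = (-0.6320, -0.1000, 1.3000)
ω' = (-0.0216, 0.3276, 0.9317)

precession coupling ω×(Iω) = (-0.0180, -0.0020, 0.0024)
angular accel α = (-1.5200, 0.3444, -0.8533)
new body rate ω' = (-0.0216, 0.3276, 0.9317)
q⊗(0,ω) = (-0.5500000, -0.2207107, -0.6621321, -0.5571070)
q + ½dt·q⊗(0,ω), renormalized = (-0.7285, 0.4907, -0.0265, 0.4773)
linear accel F/m = (-1.6500, 1.2500, 1.2500)
p' = p + v·dt = (2.5600, 0.1840, -2.0040)
new velocity v' = (-0.6320, -0.1000, 1.3000)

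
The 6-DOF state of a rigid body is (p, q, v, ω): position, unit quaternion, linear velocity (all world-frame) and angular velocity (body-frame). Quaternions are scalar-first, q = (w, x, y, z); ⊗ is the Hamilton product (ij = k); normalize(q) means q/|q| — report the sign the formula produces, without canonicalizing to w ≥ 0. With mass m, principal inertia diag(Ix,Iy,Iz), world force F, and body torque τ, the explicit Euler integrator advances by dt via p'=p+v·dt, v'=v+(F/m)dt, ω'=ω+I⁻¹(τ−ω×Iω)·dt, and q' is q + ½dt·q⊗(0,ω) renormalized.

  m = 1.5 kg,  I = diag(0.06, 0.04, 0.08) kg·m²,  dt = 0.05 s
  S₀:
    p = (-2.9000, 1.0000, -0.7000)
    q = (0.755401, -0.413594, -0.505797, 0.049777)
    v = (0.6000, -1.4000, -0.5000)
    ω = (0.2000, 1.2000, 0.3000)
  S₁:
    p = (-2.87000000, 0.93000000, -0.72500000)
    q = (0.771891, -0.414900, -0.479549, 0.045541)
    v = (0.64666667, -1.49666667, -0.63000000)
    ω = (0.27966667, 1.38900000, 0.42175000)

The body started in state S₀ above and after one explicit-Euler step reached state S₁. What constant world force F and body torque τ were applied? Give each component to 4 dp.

F = (1.4000, -2.9000, -3.9000)
τ = (0.1100, 0.1500, 0.1900)

ω₁ − ω₀ = (0.07966667, 0.18900000, 0.12175000)
τ = I·(Δω/dt) + ω₀×(Iω₀) = (0.1100, 0.1500, 0.1900)
velocity change Δv = (0.04666667, -0.09666667, -0.13000000)
F = m·Δv/dt = (1.4000, -2.9000, -3.9000)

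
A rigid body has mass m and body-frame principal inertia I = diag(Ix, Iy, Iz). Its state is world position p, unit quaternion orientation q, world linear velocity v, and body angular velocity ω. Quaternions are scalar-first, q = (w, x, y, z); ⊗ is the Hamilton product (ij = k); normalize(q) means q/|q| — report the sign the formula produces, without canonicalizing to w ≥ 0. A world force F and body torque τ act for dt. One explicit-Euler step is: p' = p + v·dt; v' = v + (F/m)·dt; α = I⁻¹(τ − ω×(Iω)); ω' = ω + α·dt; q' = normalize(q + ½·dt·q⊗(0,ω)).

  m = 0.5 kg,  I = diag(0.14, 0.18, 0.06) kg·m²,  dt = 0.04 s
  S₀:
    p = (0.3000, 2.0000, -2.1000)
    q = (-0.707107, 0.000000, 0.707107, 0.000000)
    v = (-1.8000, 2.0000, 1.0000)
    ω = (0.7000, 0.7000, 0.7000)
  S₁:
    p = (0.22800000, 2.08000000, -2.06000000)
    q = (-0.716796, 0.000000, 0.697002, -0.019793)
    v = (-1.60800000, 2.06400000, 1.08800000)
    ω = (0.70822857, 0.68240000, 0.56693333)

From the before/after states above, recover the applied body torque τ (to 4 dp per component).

Δω = ω₁−ω₀ = (0.00822857, -0.01760000, -0.13306667)
τ = I·(Δω/dt) + ω₀×(Iω₀) = (-0.0300, -0.0400, -0.1800)

τ = (-0.0300, -0.0400, -0.1800)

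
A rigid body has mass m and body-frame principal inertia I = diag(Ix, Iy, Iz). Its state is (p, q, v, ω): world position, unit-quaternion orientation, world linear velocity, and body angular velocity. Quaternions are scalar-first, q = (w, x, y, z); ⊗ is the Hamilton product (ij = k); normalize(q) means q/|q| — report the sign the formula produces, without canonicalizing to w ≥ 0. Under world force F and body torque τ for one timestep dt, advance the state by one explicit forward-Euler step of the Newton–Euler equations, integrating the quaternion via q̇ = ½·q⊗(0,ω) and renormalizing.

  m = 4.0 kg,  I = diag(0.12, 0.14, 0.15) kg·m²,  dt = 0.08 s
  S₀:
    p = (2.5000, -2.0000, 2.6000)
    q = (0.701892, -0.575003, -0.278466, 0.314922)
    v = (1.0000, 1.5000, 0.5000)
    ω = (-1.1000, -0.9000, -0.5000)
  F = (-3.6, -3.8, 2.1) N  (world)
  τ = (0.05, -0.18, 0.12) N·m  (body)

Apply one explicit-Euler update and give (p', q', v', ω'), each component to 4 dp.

α = I⁻¹(τ − ω×Iω) = (0.3792, -1.1679, 0.6680)
new body rate ω' = (-1.0697, -0.9934, -0.4466)
2q̇ = q⊗(0,ω) = (-0.7256617, -0.3494184, -1.2656185, -0.1397559)
updated quaternion q' = (0.6716, -0.5879, -0.3285, 0.3088)
linear accel F/m = (-0.9000, -0.9500, 0.5250)
new position p' = (2.5800, -1.8800, 2.6400)
v + (F/m)dt = (0.9280, 1.4240, 0.5420)

p' = (2.5800, -1.8800, 2.6400)
q' = (0.6716, -0.5879, -0.3285, 0.3088)
v' = (0.9280, 1.4240, 0.5420)
ω' = (-1.0697, -0.9934, -0.4466)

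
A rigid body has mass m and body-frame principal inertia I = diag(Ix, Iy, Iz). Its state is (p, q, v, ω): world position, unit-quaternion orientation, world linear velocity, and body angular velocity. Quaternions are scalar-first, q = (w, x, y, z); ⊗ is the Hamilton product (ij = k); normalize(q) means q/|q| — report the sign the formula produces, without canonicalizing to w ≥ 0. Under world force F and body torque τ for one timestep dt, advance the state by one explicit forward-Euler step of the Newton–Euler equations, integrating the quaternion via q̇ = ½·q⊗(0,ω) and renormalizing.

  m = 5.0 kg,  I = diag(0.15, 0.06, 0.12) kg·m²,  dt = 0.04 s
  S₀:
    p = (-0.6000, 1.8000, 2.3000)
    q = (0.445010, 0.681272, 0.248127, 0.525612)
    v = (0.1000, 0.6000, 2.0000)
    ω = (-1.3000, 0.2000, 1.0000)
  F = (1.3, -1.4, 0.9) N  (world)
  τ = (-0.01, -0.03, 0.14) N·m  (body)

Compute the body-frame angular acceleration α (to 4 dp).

α = (-0.1467, 0.1500, 0.9717)

ω×(Iω) gyroscopic = (0.0120, -0.0390, 0.0234)
α = I⁻¹(τ − ω×Iω) = (-0.1467, 0.1500, 0.9717)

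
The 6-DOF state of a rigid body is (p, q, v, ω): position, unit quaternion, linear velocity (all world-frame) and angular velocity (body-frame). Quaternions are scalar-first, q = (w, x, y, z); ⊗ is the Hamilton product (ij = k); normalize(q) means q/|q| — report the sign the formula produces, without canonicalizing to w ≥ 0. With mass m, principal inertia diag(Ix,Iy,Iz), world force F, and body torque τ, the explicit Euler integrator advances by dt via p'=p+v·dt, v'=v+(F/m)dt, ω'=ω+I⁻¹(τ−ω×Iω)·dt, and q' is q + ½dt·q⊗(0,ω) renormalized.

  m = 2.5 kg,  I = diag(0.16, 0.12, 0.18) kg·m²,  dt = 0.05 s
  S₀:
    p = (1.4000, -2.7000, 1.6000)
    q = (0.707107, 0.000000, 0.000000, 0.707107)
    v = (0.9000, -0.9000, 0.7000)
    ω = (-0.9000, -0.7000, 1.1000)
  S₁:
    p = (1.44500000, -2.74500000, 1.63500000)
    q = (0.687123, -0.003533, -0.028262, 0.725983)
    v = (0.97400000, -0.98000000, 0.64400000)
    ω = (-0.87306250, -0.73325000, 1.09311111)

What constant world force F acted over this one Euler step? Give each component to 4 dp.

F = (3.7000, -4.0000, -2.8000)

Δv = v₁−v₀ = (0.07400000, -0.08000000, -0.05600000)
m·(v₁−v₀)/dt = (3.7000, -4.0000, -2.8000)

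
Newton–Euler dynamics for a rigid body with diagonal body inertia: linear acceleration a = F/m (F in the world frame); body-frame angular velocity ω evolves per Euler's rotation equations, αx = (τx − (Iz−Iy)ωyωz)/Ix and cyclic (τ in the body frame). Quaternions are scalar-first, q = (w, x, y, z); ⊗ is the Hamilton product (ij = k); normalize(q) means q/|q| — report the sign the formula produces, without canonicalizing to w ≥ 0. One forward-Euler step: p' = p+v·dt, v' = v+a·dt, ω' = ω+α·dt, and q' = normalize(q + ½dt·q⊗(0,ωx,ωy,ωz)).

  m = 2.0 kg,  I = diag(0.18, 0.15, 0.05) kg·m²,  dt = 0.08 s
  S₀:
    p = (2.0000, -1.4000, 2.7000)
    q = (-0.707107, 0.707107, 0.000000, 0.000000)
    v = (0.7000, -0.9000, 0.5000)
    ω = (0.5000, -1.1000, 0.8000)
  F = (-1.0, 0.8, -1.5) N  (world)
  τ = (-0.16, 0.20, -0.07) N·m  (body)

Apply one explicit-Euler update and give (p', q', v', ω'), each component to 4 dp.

gyro term ω×Iω = (0.0880, 0.0520, 0.0165)
α = I⁻¹(τ − ω×Iω) = (-1.3778, 0.9867, -1.7300)
ω + α·dt = (0.3898, -1.0211, 0.6616)
Hamilton product q⊗(0,ω) = (-0.3535535, -0.3535535, 0.2121321, -1.3435033)
updated quaternion q' = (-0.7200, 0.6918, 0.0085, -0.0537)
linear accel F/m = (-0.5000, 0.4000, -0.7500)
p' = p + v·dt = (2.0560, -1.4720, 2.7400)
v + (F/m)dt = (0.6600, -0.8680, 0.4400)

p' = (2.0560, -1.4720, 2.7400)
q' = (-0.7200, 0.6918, 0.0085, -0.0537)
v' = (0.6600, -0.8680, 0.4400)
ω' = (0.3898, -1.0211, 0.6616)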